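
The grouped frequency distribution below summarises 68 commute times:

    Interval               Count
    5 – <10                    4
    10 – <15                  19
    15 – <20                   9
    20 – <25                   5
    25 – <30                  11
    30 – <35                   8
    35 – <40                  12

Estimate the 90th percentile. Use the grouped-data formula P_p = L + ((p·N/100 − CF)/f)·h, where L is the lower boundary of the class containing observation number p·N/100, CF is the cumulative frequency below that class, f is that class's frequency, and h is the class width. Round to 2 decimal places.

37.17

N = 68; target position k = 90/100 · 68 = 61.2.
Cumulative frequencies: 4, 23, 32, 37, 48, 56, 68.
Observation 61.2 falls in the class 35 – <40.
L = 35, CF = 56, f = 12, h = 5.
P90 = 35 + ((61.2 − 56)/12)·5 = 35 + 2.16667 = 37.1667.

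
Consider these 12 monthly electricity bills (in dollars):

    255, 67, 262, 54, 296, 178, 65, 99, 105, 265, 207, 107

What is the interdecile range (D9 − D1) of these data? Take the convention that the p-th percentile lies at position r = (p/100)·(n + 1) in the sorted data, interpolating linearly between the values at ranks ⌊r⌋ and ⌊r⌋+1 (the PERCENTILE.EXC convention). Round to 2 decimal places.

Sorted: 54, 65, 67, 99, 105, 107, 178, 207, 255, 262, 265, 296.
n = 12.
P10: r = 1.3; ranks 1–2 are 54, 65; interpolating gives 57.3.
P90: r = 11.7; ranks 11–12 are 265, 296; interpolating gives 286.7.
Difference: 286.7 − 57.3 = 229.4.

229.40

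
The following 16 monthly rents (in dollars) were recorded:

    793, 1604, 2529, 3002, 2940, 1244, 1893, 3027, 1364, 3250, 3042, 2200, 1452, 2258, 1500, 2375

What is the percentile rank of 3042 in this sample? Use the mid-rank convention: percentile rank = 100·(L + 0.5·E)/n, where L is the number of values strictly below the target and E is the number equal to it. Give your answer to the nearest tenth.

90.6

Sorted: 793, 1244, 1364, 1452, 1500, 1604, 1893, 2200, 2258, 2375, 2529, 2940, 3002, 3027, 3042, 3250.
Count below 3042: L = 14; count equal: E = 1; n = 16.
Percentile rank = 100·(14 + 0.5·1)/16 = 100·14.5/16 = 90.62.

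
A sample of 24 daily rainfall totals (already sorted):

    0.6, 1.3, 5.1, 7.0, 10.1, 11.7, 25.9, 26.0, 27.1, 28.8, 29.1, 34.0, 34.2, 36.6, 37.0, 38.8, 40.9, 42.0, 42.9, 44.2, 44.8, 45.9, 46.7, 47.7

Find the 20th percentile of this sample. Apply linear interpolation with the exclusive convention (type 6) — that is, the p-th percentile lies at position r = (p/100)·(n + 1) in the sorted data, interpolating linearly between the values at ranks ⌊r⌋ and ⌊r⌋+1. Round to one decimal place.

n = 24.
r = (20/100)·(24 + 1) = 5.
r is an integer, so P20 is the value at rank 5: 10.1.

10.1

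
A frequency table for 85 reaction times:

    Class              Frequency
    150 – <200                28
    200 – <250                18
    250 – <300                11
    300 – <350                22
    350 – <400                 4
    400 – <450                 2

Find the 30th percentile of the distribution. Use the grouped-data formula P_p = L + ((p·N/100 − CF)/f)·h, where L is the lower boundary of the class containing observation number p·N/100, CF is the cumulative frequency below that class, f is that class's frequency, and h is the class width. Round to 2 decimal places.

N = 85; target position k = 30/100 · 85 = 25.5.
Cumulative frequencies: 28, 46, 57, 79, 83, 85.
Observation 25.5 falls in the class 150 – <200.
L = 150, CF = 0, f = 28, h = 50.
P30 = 150 + ((25.5 − 0)/28)·50 = 150 + 45.5357 = 195.536.

195.54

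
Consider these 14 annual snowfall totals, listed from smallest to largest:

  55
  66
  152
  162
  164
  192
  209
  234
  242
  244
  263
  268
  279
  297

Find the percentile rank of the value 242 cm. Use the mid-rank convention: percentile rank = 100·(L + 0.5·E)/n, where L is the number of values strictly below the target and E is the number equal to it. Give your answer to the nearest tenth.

60.7

Count below 242: L = 8; count equal: E = 1; n = 14.
Percentile rank = 100·(8 + 0.5·1)/14 = 100·8.5/14 = 60.71.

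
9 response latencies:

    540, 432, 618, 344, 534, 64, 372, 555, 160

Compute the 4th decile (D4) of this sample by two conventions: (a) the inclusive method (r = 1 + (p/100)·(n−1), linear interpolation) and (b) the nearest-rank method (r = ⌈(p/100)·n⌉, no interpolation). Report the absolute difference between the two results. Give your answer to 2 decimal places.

12.00

Sorted: 64, 160, 344, 372, 432, 534, 540, 555, 618.
n = 9.
(a) r = 4.2; between ranks 4 (372) and 5 (432): 384.
(b) the nearest-rank method: rank 4 → 372.
|384 − 372| = 12.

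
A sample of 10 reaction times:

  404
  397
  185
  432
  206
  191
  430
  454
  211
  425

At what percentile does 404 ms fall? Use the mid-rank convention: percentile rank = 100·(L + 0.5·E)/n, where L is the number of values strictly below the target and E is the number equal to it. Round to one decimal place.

55.0

Sorted: 185, 191, 206, 211, 397, 404, 425, 430, 432, 454.
Count below 404: L = 5; count equal: E = 1; n = 10.
Percentile rank = 100·(5 + 0.5·1)/10 = 100·5.5/10 = 55.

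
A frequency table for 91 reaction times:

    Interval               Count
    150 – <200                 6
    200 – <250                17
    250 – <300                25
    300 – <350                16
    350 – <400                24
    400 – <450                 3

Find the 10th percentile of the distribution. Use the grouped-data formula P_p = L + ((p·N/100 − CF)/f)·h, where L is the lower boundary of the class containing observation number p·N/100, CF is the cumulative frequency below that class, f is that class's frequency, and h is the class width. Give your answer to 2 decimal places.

N = 91; target position k = 10/100 · 91 = 9.1.
Cumulative frequencies: 6, 23, 48, 64, 88, 91.
Observation 9.1 falls in the class 200 – <250.
L = 200, CF = 6, f = 17, h = 50.
P10 = 200 + ((9.1 − 6)/17)·50 = 200 + 9.11765 = 209.118.

209.12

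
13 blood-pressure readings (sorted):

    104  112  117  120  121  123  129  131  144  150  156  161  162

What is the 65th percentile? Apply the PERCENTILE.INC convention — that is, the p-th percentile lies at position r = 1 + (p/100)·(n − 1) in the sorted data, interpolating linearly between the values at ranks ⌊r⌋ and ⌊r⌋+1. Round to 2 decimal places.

n = 13.
r = 1 + (65/100)·(13 − 1) = 1 + 7.8 = 8.8.
Rank 8 is 131 and rank 9 is 144.
Interpolate: 131 + 0.8·(144 − 131) = 131 + 0.8·13 = 141.4.

141.40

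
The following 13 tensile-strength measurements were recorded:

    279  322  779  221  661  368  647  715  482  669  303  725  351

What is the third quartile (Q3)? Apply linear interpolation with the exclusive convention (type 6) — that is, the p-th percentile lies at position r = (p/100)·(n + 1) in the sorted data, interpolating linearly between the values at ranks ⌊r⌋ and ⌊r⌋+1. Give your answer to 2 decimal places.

692.00

Sorted: 221, 279, 303, 322, 351, 368, 482, 647, 661, 669, 715, 725, 779.
n = 13.
r = (75/100)·(13 + 1) = 10.5.
Rank 10 is 669 and rank 11 is 715.
Interpolate: 669 + 0.5·(715 − 669) = 669 + 0.5·46 = 692.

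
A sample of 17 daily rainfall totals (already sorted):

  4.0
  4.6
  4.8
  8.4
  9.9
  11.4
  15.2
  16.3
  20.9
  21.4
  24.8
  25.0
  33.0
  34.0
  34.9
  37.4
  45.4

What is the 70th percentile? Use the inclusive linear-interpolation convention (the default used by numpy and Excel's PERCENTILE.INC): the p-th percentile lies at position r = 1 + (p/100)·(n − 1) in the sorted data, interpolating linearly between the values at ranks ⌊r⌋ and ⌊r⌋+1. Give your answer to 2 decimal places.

n = 17.
r = 1 + (70/100)·(17 − 1) = 1 + 11.2 = 12.2.
Rank 12 is 25.0 and rank 13 is 33.0.
Interpolate: 25.0 + 0.2·(33.0 − 25.0) = 25.0 + 0.2·8 = 26.6.

26.60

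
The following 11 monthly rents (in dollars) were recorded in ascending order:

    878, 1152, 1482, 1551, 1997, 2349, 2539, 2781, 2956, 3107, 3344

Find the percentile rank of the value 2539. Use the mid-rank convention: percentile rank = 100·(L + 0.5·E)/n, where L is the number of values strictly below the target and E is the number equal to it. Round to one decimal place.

59.1

Count below 2539: L = 6; count equal: E = 1; n = 11.
Percentile rank = 100·(6 + 0.5·1)/11 = 100·6.5/11 = 59.09.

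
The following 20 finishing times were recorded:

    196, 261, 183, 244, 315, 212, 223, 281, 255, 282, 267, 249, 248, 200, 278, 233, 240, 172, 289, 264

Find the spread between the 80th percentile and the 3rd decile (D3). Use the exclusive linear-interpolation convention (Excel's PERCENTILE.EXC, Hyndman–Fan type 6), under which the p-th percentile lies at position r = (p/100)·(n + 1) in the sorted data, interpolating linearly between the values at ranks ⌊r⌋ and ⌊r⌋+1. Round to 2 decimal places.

54.40

Sorted: 172, 183, 196, 200, 212, 223, 233, 240, 244, 248, 249, 255, 261, 264, 267, 278, 281, 282, 289, 315.
n = 20.
P30: r = 6.3; ranks 6–7 are 223, 233; interpolating gives 226.
P80: r = 16.8; ranks 16–17 are 278, 281; interpolating gives 280.4.
Difference: 280.4 − 226 = 54.4.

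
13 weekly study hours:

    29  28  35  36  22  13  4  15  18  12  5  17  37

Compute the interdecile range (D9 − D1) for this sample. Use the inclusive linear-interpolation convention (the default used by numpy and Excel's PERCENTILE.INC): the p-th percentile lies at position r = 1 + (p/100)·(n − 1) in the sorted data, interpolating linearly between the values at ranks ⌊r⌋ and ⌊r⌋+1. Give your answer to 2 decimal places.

29.40

Sorted: 4, 5, 12, 13, 15, 17, 18, 22, 28, 29, 35, 36, 37.
n = 13.
P10: r = 2.2; ranks 2–3 are 5, 12; interpolating gives 6.4.
P90: r = 11.8; ranks 11–12 are 35, 36; interpolating gives 35.8.
Difference: 35.8 − 6.4 = 29.4.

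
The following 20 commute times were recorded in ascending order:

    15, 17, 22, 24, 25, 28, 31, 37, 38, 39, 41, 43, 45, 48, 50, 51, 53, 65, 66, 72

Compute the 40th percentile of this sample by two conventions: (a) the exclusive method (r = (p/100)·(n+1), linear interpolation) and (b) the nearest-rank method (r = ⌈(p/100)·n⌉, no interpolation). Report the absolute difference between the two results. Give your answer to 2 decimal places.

0.40

n = 20.
(a) r = 8.4; between ranks 8 (37) and 9 (38): 37.4.
(b) the nearest-rank method: rank 8 → 37.
|37.4 − 37| = 0.4.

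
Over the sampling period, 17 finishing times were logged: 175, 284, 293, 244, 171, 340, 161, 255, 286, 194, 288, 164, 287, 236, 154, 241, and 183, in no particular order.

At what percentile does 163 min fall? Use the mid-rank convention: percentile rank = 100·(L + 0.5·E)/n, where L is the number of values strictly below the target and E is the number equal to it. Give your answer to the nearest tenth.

Sorted: 154, 161, 164, 171, 175, 183, 194, 236, 241, 244, 255, 284, 286, 287, 288, 293, 340.
Count below 163: L = 2; count equal: E = 0; n = 17.
Percentile rank = 100·(2 + 0.5·0)/17 = 100·2/17 = 11.76.

11.8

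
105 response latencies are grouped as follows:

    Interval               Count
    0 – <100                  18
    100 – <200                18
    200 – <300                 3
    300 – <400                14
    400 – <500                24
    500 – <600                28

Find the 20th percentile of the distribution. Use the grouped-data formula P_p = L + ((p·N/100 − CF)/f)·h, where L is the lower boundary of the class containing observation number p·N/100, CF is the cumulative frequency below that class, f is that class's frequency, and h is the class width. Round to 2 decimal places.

N = 105; target position k = 20/100 · 105 = 21.
Cumulative frequencies: 18, 36, 39, 53, 77, 105.
Observation 21 falls in the class 100 – <200.
L = 100, CF = 18, f = 18, h = 100.
P20 = 100 + ((21 − 18)/18)·100 = 100 + 16.6667 = 116.667.

116.67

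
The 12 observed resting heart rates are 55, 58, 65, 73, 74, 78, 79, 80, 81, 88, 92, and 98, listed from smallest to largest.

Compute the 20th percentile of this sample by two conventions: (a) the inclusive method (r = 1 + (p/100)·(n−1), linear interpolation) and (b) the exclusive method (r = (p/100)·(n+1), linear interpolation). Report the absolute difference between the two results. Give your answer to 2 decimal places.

4.40

n = 12.
(a) r = 3.2; between ranks 3 (65) and 4 (73): 66.6.
(b) r = 2.6; between ranks 2 (58) and 3 (65): 62.2.
|66.6 − 62.2| = 4.4.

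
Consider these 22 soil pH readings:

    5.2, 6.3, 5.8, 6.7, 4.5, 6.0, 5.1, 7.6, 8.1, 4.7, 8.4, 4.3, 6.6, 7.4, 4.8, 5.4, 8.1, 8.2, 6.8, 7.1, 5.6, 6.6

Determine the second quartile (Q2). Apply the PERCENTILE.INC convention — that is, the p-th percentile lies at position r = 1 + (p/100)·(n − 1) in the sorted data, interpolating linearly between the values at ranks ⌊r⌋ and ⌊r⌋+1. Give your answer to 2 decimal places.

6.45

Sorted: 4.3, 4.5, 4.7, 4.8, 5.1, 5.2, 5.4, 5.6, 5.8, 6.0, 6.3, 6.6, 6.6, 6.7, 6.8, 7.1, 7.4, 7.6, 8.1, 8.1, 8.2, 8.4.
n = 22.
r = 1 + (50/100)·(22 − 1) = 1 + 10.5 = 11.5.
Rank 11 is 6.3 and rank 12 is 6.6.
Interpolate: 6.3 + 0.5·(6.6 − 6.3) = 6.3 + 0.5·0.3 = 6.45.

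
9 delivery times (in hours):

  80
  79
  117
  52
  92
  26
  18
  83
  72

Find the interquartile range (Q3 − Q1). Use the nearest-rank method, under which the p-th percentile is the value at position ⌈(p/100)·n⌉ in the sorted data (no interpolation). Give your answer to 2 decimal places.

Sorted: 18, 26, 52, 72, 79, 80, 83, 92, 117.
n = 9.
P25: rank ⌈25/100·9⌉ = 3 → 52.
P75: rank ⌈75/100·9⌉ = 7 → 83.
Difference: 83 − 52 = 31.

31.00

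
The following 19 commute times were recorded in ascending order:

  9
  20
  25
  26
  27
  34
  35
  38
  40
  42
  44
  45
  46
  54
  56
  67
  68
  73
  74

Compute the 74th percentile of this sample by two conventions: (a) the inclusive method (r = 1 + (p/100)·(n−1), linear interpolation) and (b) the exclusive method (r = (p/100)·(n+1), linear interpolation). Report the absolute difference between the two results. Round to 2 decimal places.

0.96

n = 19.
(a) r = 14.32; between ranks 14 (54) and 15 (56): 54.64.
(b) r = 14.8; between ranks 14 (54) and 15 (56): 55.6.
|54.64 − 55.6| = 0.96.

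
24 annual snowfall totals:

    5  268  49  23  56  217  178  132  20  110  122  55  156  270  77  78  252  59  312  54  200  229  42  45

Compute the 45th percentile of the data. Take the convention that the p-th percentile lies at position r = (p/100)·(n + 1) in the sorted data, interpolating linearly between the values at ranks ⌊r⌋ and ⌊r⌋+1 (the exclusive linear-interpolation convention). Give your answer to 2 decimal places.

Sorted: 5, 20, 23, 42, 45, 49, 54, 55, 56, 59, 77, 78, 110, 122, 132, 156, 178, 200, 217, 229, 252, 268, 270, 312.
n = 24.
r = (45/100)·(24 + 1) = 11.25.
Rank 11 is 77 and rank 12 is 78.
Interpolate: 77 + 0.25·(78 − 77) = 77 + 0.25·1 = 77.25.

77.25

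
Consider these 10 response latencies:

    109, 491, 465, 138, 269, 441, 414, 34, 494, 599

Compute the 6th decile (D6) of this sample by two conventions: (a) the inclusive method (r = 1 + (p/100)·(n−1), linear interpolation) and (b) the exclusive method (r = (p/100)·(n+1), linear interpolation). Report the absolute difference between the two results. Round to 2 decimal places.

Sorted: 34, 109, 138, 269, 414, 441, 465, 491, 494, 599.
n = 10.
(a) r = 6.4; between ranks 6 (441) and 7 (465): 450.6.
(b) r = 6.6; between ranks 6 (441) and 7 (465): 455.4.
|450.6 − 455.4| = 4.8.

4.80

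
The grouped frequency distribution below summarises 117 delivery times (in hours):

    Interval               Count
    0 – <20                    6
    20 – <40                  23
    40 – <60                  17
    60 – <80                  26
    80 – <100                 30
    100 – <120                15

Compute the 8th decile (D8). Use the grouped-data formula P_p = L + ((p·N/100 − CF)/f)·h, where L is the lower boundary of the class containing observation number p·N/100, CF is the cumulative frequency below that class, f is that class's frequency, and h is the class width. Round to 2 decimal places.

N = 117; target position k = 80/100 · 117 = 93.6.
Cumulative frequencies: 6, 29, 46, 72, 102, 117.
Observation 93.6 falls in the class 80 – <100.
L = 80, CF = 72, f = 30, h = 20.
P80 = 80 + ((93.6 − 72)/30)·20 = 80 + 14.4 = 94.4.

94.40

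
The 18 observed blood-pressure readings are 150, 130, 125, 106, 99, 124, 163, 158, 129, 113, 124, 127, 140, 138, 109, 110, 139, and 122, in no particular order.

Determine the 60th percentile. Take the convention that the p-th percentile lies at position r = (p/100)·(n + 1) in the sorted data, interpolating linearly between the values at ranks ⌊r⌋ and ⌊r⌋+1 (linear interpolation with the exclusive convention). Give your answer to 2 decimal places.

Sorted: 99, 106, 109, 110, 113, 122, 124, 124, 125, 127, 129, 130, 138, 139, 140, 150, 158, 163.
n = 18.
r = (60/100)·(18 + 1) = 11.4.
Rank 11 is 129 and rank 12 is 130.
Interpolate: 129 + 0.4·(130 − 129) = 129 + 0.4·1 = 129.4.

129.40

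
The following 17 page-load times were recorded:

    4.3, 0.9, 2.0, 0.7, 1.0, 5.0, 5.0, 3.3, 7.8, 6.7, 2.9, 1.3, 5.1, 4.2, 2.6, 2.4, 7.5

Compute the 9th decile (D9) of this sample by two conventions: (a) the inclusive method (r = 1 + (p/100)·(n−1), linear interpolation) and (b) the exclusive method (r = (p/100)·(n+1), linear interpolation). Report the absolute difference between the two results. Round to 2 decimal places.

0.54

Sorted: 0.7, 0.9, 1.0, 1.3, 2.0, 2.4, 2.6, 2.9, 3.3, 4.2, 4.3, 5.0, 5.0, 5.1, 6.7, 7.5, 7.8.
n = 17.
(a) r = 15.4; between ranks 15 (6.7) and 16 (7.5): 7.02.
(b) r = 16.2; between ranks 16 (7.5) and 17 (7.8): 7.56.
|7.02 − 7.56| = 0.54.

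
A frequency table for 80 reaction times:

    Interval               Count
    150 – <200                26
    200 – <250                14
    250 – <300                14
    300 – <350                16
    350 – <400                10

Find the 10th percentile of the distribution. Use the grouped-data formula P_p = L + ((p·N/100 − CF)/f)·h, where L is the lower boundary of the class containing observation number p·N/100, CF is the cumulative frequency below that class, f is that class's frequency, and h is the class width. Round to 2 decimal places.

165.38

N = 80; target position k = 10/100 · 80 = 8.
Cumulative frequencies: 26, 40, 54, 70, 80.
Observation 8 falls in the class 150 – <200.
L = 150, CF = 0, f = 26, h = 50.
P10 = 150 + ((8 − 0)/26)·50 = 150 + 15.3846 = 165.385.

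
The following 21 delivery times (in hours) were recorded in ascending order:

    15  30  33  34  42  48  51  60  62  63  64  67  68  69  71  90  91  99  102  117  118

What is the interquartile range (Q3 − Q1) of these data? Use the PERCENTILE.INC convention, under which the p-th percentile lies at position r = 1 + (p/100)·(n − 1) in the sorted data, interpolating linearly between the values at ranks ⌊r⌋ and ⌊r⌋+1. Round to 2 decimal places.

n = 21.
P25: r = 6 (integer) → 48.
P75: r = 16 (integer) → 90.
Difference: 90 − 48 = 42.

42.00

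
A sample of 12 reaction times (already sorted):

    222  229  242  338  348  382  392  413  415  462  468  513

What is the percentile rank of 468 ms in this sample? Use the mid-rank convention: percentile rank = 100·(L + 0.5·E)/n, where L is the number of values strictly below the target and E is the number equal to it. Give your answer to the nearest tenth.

Count below 468: L = 10; count equal: E = 1; n = 12.
Percentile rank = 100·(10 + 0.5·1)/12 = 100·10.5/12 = 87.5.

87.5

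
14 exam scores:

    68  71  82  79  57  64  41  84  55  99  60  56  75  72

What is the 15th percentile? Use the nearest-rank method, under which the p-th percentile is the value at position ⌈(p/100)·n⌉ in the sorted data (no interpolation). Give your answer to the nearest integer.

56

Sorted: 41, 55, 56, 57, 60, 64, 68, 71, 72, 75, 79, 82, 84, 99.
n = 14.
Position = ⌈15/100 · 14⌉ = ⌈2.1⌉ = 3.
The value at rank 3 is 56.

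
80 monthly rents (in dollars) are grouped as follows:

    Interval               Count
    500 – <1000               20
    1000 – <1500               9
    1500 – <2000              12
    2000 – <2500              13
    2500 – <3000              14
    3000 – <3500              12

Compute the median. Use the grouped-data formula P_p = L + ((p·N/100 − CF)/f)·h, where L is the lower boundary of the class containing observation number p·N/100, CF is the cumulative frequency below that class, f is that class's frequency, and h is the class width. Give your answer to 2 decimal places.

N = 80; target position k = 50/100 · 80 = 40.
Cumulative frequencies: 20, 29, 41, 54, 68, 80.
Observation 40 falls in the class 1500 – <2000.
L = 1500, CF = 29, f = 12, h = 500.
P50 = 1500 + ((40 − 29)/12)·500 = 1500 + 458.333 = 1958.33.

1958.33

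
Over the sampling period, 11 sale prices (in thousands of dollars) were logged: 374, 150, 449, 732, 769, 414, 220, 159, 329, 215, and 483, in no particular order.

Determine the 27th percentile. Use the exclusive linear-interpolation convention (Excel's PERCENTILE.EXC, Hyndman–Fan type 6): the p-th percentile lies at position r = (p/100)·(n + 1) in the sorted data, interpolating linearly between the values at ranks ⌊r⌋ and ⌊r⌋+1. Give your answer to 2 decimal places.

216.20

Sorted: 150, 159, 215, 220, 329, 374, 414, 449, 483, 732, 769.
n = 11.
r = (27/100)·(11 + 1) = 3.24.
Rank 3 is 215 and rank 4 is 220.
Interpolate: 215 + 0.24·(220 − 215) = 215 + 0.24·5 = 216.2.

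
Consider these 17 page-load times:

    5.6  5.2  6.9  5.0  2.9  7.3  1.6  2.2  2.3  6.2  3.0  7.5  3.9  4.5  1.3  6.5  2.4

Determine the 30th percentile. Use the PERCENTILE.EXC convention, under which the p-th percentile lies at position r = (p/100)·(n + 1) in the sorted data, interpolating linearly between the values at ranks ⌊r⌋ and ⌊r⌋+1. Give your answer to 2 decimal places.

Sorted: 1.3, 1.6, 2.2, 2.3, 2.4, 2.9, 3.0, 3.9, 4.5, 5.0, 5.2, 5.6, 6.2, 6.5, 6.9, 7.3, 7.5.
n = 17.
r = (30/100)·(17 + 1) = 5.4.
Rank 5 is 2.4 and rank 6 is 2.9.
Interpolate: 2.4 + 0.4·(2.9 − 2.4) = 2.4 + 0.4·0.5 = 2.6.

2.60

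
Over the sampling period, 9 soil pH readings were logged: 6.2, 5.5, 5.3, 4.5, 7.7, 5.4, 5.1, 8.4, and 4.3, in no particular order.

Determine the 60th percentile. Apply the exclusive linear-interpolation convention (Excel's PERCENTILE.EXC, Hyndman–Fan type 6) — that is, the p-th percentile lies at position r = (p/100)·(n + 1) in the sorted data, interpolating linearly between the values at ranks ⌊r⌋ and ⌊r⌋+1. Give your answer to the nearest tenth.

Sorted: 4.3, 4.5, 5.1, 5.3, 5.4, 5.5, 6.2, 7.7, 8.4.
n = 9.
r = (60/100)·(9 + 1) = 6.
r is an integer, so P60 is the value at rank 6: 5.5.

5.5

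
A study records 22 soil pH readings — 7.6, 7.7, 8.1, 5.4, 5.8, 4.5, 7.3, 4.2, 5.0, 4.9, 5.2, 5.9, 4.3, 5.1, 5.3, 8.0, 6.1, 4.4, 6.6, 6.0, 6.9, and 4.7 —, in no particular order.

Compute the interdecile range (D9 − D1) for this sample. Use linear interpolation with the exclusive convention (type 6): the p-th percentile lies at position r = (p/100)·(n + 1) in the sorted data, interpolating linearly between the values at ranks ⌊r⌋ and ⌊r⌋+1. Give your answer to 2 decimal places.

3.58

Sorted: 4.2, 4.3, 4.4, 4.5, 4.7, 4.9, 5.0, 5.1, 5.2, 5.3, 5.4, 5.8, 5.9, 6.0, 6.1, 6.6, 6.9, 7.3, 7.6, 7.7, 8.0, 8.1.
n = 22.
P10: r = 2.3; ranks 2–3 are 4.3, 4.4; interpolating gives 4.33.
P90: r = 20.7; ranks 20–21 are 7.7, 8.0; interpolating gives 7.91.
Difference: 7.91 − 4.33 = 3.58.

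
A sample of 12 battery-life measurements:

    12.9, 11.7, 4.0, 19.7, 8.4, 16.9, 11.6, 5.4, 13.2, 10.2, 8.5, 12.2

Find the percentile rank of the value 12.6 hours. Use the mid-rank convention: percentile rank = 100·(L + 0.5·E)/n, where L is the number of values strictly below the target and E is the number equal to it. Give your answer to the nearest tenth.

66.7

Sorted: 4.0, 5.4, 8.4, 8.5, 10.2, 11.6, 11.7, 12.2, 12.9, 13.2, 16.9, 19.7.
Count below 12.6: L = 8; count equal: E = 0; n = 12.
Percentile rank = 100·(8 + 0.5·0)/12 = 100·8/12 = 66.67.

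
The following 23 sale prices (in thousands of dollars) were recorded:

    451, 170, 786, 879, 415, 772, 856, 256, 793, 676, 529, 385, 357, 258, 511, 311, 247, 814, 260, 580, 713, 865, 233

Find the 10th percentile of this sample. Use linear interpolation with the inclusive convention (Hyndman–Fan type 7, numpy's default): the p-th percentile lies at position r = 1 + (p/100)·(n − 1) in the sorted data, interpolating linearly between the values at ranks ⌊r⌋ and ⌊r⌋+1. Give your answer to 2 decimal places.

Sorted: 170, 233, 247, 256, 258, 260, 311, 357, 385, 415, 451, 511, 529, 580, 676, 713, 772, 786, 793, 814, 856, 865, 879.
n = 23.
r = 1 + (10/100)·(23 − 1) = 1 + 2.2 = 3.2.
Rank 3 is 247 and rank 4 is 256.
Interpolate: 247 + 0.2·(256 − 247) = 247 + 0.2·9 = 248.8.

248.80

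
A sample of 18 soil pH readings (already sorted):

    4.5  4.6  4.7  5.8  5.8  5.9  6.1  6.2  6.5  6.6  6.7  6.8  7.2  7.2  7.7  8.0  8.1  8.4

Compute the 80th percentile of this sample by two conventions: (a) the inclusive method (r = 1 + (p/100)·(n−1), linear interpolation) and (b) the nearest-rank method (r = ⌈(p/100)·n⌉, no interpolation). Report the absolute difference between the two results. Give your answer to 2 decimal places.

0.20

n = 18.
(a) r = 14.6; between ranks 14 (7.2) and 15 (7.7): 7.5.
(b) the nearest-rank method: rank 15 → 7.7.
|7.5 − 7.7| = 0.2.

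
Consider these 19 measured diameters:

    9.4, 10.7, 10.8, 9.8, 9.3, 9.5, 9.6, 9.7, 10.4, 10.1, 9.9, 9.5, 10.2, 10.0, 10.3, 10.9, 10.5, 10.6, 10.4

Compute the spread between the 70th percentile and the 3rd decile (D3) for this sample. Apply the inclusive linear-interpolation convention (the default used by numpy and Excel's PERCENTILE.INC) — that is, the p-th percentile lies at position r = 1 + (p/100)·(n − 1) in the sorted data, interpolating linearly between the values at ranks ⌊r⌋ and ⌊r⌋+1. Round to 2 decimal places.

0.66

Sorted: 9.3, 9.4, 9.5, 9.5, 9.6, 9.7, 9.8, 9.9, 10.0, 10.1, 10.2, 10.3, 10.4, 10.4, 10.5, 10.6, 10.7, 10.8, 10.9.
n = 19.
P30: r = 6.4; ranks 6–7 are 9.7, 9.8; interpolating gives 9.74.
P70: r = 13.6; ranks 13–14 are 10.4, 10.4; interpolating gives 10.4.
Difference: 10.4 − 9.74 = 0.66.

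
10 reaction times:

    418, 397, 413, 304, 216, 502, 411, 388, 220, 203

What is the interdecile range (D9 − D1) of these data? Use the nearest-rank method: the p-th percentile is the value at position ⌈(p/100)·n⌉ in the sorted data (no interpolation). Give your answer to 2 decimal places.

Sorted: 203, 216, 220, 304, 388, 397, 411, 413, 418, 502.
n = 10.
P10: rank ⌈10/100·10⌉ = 1 → 203.
P90: rank ⌈90/100·10⌉ = 9 → 418.
Difference: 418 − 203 = 215.

215.00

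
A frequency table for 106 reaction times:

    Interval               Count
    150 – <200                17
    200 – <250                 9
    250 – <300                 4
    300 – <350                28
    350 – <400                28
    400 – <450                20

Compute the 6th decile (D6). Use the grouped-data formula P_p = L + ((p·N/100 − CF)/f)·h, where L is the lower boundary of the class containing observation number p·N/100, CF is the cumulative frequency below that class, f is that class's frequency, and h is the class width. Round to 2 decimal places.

N = 106; target position k = 60/100 · 106 = 63.6.
Cumulative frequencies: 17, 26, 30, 58, 86, 106.
Observation 63.6 falls in the class 350 – <400.
L = 350, CF = 58, f = 28, h = 50.
P60 = 350 + ((63.6 − 58)/28)·50 = 350 + 10 = 360.

360.00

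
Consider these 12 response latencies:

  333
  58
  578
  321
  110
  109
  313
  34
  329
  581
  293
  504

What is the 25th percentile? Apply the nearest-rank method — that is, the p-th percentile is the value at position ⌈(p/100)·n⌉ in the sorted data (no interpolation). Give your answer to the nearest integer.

109

Sorted: 34, 58, 109, 110, 293, 313, 321, 329, 333, 504, 578, 581.
n = 12.
Position = ⌈25/100 · 12⌉ = ⌈3⌉ = 3.
The value at rank 3 is 109.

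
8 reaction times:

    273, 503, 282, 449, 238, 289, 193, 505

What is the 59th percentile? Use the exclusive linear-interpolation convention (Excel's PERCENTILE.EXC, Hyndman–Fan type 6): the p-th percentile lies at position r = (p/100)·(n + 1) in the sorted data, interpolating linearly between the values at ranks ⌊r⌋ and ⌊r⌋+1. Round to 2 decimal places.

Sorted: 193, 238, 273, 282, 289, 449, 503, 505.
n = 8.
r = (59/100)·(8 + 1) = 5.31.
Rank 5 is 289 and rank 6 is 449.
Interpolate: 289 + 0.31·(449 − 289) = 289 + 0.31·160 = 338.6.

338.60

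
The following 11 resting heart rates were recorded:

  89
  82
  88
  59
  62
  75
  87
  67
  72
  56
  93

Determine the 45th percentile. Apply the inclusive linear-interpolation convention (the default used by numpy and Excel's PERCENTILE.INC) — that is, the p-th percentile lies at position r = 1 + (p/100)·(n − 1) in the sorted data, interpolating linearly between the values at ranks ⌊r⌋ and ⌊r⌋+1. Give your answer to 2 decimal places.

73.50

Sorted: 56, 59, 62, 67, 72, 75, 82, 87, 88, 89, 93.
n = 11.
r = 1 + (45/100)·(11 − 1) = 1 + 4.5 = 5.5.
Rank 5 is 72 and rank 6 is 75.
Interpolate: 72 + 0.5·(75 − 72) = 72 + 0.5·3 = 73.5.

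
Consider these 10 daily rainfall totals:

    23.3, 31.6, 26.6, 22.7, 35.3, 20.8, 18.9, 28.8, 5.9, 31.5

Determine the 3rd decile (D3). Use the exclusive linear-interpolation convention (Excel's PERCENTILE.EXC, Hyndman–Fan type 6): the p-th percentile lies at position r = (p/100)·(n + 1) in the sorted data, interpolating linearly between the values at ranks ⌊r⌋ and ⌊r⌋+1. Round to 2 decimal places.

21.37

Sorted: 5.9, 18.9, 20.8, 22.7, 23.3, 26.6, 28.8, 31.5, 31.6, 35.3.
n = 10.
r = (30/100)·(10 + 1) = 3.3.
Rank 3 is 20.8 and rank 4 is 22.7.
Interpolate: 20.8 + 0.3·(22.7 − 20.8) = 20.8 + 0.3·1.9 = 21.37.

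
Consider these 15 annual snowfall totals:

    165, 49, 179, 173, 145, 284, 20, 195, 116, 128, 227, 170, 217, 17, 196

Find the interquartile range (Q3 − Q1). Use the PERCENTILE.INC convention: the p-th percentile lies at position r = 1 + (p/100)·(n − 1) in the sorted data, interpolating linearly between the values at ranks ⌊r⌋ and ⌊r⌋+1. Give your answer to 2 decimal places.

Sorted: 17, 20, 49, 116, 128, 145, 165, 170, 173, 179, 195, 196, 217, 227, 284.
n = 15.
P25: r = 4.5; ranks 4–5 are 116, 128; interpolating gives 122.
P75: r = 11.5; ranks 11–12 are 195, 196; interpolating gives 195.5.
Difference: 195.5 − 122 = 73.5.

73.50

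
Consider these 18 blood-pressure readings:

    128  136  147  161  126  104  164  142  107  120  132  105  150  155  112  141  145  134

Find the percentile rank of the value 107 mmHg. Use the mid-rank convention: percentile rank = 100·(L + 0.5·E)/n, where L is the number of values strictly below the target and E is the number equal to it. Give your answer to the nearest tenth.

Sorted: 104, 105, 107, 112, 120, 126, 128, 132, 134, 136, 141, 142, 145, 147, 150, 155, 161, 164.
Count below 107: L = 2; count equal: E = 1; n = 18.
Percentile rank = 100·(2 + 0.5·1)/18 = 100·2.5/18 = 13.89.

13.9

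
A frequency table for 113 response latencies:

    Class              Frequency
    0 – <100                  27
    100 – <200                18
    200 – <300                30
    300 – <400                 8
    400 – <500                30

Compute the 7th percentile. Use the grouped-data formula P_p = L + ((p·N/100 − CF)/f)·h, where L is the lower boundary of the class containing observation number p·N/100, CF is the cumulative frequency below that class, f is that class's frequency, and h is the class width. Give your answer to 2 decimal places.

29.30

N = 113; target position k = 7/100 · 113 = 7.91.
Cumulative frequencies: 27, 45, 75, 83, 113.
Observation 7.91 falls in the class 0 – <100.
L = 0, CF = 0, f = 27, h = 100.
P7 = 0 + ((7.91 − 0)/27)·100 = 0 + 29.2963 = 29.2963.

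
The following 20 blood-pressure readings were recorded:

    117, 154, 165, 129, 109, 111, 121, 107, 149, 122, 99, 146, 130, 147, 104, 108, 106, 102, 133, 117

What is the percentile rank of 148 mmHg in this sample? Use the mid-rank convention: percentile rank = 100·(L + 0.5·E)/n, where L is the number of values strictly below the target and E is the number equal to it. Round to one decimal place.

Sorted: 99, 102, 104, 106, 107, 108, 109, 111, 117, 117, 121, 122, 129, 130, 133, 146, 147, 149, 154, 165.
Count below 148: L = 17; count equal: E = 0; n = 20.
Percentile rank = 100·(17 + 0.5·0)/20 = 100·17/20 = 85.

85.0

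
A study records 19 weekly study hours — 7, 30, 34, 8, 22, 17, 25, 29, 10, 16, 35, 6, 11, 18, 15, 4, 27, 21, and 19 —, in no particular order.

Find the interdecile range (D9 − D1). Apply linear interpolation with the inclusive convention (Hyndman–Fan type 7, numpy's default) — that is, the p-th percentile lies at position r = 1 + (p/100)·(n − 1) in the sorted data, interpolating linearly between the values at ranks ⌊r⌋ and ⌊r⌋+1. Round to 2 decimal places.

Sorted: 4, 6, 7, 8, 10, 11, 15, 16, 17, 18, 19, 21, 22, 25, 27, 29, 30, 34, 35.
n = 19.
P10: r = 2.8; ranks 2–3 are 6, 7; interpolating gives 6.8.
P90: r = 17.2; ranks 17–18 are 30, 34; interpolating gives 30.8.
Difference: 30.8 − 6.8 = 24.

24.00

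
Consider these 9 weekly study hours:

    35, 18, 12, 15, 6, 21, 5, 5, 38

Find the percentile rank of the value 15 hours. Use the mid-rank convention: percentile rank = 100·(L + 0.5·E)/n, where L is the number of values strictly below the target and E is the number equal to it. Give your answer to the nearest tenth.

50.0

Sorted: 5, 5, 6, 12, 15, 18, 21, 35, 38.
Count below 15: L = 4; count equal: E = 1; n = 9.
Percentile rank = 100·(4 + 0.5·1)/9 = 100·4.5/9 = 50.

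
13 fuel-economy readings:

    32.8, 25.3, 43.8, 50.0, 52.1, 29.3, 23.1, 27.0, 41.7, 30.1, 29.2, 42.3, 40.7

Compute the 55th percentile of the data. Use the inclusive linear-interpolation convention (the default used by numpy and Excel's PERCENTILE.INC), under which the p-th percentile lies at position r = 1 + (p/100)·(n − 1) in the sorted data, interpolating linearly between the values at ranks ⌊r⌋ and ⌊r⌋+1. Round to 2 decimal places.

Sorted: 23.1, 25.3, 27.0, 29.2, 29.3, 30.1, 32.8, 40.7, 41.7, 42.3, 43.8, 50.0, 52.1.
n = 13.
r = 1 + (55/100)·(13 − 1) = 1 + 6.6 = 7.6.
Rank 7 is 32.8 and rank 8 is 40.7.
Interpolate: 32.8 + 0.6·(40.7 − 32.8) = 32.8 + 0.6·7.9 = 37.54.

37.54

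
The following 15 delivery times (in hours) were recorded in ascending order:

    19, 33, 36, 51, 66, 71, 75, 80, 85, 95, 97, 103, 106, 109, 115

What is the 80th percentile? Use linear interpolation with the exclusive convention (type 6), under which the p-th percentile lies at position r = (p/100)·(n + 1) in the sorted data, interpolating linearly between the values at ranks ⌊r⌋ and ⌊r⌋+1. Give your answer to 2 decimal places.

n = 15.
r = (80/100)·(15 + 1) = 12.8.
Rank 12 is 103 and rank 13 is 106.
Interpolate: 103 + 0.8·(106 − 103) = 103 + 0.8·3 = 105.4.

105.40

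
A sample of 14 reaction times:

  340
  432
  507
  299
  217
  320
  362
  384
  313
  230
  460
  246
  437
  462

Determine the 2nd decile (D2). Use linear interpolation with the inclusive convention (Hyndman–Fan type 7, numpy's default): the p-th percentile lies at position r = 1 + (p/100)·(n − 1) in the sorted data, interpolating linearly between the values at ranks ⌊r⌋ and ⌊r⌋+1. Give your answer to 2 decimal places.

277.80

Sorted: 217, 230, 246, 299, 313, 320, 340, 362, 384, 432, 437, 460, 462, 507.
n = 14.
r = 1 + (20/100)·(14 − 1) = 1 + 2.6 = 3.6.
Rank 3 is 246 and rank 4 is 299.
Interpolate: 246 + 0.6·(299 − 246) = 246 + 0.6·53 = 277.8.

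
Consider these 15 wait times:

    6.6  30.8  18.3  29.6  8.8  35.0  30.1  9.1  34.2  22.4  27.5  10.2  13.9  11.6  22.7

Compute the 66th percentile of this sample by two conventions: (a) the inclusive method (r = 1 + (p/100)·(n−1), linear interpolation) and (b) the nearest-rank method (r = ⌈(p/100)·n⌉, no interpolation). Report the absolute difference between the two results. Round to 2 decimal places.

Sorted: 6.6, 8.8, 9.1, 10.2, 11.6, 13.9, 18.3, 22.4, 22.7, 27.5, 29.6, 30.1, 30.8, 34.2, 35.0.
n = 15.
(a) r = 10.24; between ranks 10 (27.5) and 11 (29.6): 28.004.
(b) the nearest-rank method: rank 10 → 27.5.
|28.004 − 27.5| = 0.504.

0.50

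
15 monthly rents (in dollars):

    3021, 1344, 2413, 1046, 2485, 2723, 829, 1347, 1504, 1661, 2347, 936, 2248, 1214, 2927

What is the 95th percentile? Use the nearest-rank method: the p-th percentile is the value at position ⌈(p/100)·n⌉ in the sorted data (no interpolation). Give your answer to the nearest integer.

3021

Sorted: 829, 936, 1046, 1214, 1344, 1347, 1504, 1661, 2248, 2347, 2413, 2485, 2723, 2927, 3021.
n = 15.
Position = ⌈95/100 · 15⌉ = ⌈14.25⌉ = 15.
The value at rank 15 is 3021.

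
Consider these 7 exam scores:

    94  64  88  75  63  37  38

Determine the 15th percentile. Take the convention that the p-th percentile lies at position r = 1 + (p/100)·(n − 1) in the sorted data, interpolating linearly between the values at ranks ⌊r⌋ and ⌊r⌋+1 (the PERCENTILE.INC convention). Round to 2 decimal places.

37.90

Sorted: 37, 38, 63, 64, 75, 88, 94.
n = 7.
r = 1 + (15/100)·(7 − 1) = 1 + 0.9 = 1.9.
Rank 1 is 37 and rank 2 is 38.
Interpolate: 37 + 0.9·(38 − 37) = 37 + 0.9·1 = 37.9.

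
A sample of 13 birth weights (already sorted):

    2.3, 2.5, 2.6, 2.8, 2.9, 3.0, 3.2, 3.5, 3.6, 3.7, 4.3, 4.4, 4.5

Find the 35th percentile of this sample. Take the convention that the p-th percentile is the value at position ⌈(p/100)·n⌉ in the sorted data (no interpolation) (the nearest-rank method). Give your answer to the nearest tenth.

n = 13.
Position = ⌈35/100 · 13⌉ = ⌈4.55⌉ = 5.
The value at rank 5 is 2.9.

2.9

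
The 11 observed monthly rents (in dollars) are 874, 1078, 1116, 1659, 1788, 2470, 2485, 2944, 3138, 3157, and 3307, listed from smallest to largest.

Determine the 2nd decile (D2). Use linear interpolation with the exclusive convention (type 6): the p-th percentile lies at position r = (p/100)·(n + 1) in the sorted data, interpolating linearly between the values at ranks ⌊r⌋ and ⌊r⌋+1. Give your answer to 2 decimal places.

1093.20

n = 11.
r = (20/100)·(11 + 1) = 2.4.
Rank 2 is 1078 and rank 3 is 1116.
Interpolate: 1078 + 0.4·(1116 − 1078) = 1078 + 0.4·38 = 1093.2.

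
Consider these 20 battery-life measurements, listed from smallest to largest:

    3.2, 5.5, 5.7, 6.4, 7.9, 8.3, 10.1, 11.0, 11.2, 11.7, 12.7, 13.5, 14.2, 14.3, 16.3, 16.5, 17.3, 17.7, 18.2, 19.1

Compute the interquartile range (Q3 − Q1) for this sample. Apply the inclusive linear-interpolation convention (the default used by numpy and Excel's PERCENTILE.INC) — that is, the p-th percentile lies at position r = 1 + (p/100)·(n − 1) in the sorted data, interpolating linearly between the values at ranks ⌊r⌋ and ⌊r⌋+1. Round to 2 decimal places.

8.15

n = 20.
P25: r = 5.75; ranks 5–6 are 7.9, 8.3; interpolating gives 8.2.
P75: r = 15.25; ranks 15–16 are 16.3, 16.5; interpolating gives 16.35.
Difference: 16.35 − 8.2 = 8.15.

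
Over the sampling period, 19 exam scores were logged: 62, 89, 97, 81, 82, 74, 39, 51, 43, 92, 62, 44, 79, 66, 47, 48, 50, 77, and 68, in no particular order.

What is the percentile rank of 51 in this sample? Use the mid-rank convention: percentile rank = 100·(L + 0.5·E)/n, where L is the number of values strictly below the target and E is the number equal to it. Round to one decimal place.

34.2

Sorted: 39, 43, 44, 47, 48, 50, 51, 62, 62, 66, 68, 74, 77, 79, 81, 82, 89, 92, 97.
Count below 51: L = 6; count equal: E = 1; n = 19.
Percentile rank = 100·(6 + 0.5·1)/19 = 100·6.5/19 = 34.21.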